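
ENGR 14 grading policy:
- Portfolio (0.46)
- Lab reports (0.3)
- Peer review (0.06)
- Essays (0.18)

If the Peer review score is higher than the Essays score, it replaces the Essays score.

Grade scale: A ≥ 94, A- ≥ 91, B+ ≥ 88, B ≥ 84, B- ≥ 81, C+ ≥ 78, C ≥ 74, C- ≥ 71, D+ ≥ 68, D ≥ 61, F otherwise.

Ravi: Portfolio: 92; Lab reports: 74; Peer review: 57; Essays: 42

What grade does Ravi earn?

C+

Peer review (57) > Essays (42), so Essays counts as 57.
Weighted total:
  Portfolio 92 × 0.46 = 42.32
  Lab reports 74 × 0.3 = 22.2
  Peer review 57 × 0.06 = 3.42
  Essays 57 × 0.18 = 10.26
Sum = 78.2
78.2 is ≥ 78 and < 81 → C+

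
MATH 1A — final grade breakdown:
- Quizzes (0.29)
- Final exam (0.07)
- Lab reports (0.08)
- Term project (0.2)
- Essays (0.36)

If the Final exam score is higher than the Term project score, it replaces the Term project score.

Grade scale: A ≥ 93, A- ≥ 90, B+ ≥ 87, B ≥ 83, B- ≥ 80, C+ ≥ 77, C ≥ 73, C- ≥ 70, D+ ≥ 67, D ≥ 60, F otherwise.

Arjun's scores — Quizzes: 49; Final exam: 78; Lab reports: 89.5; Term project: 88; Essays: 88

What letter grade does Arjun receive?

Final exam (78) ≤ Term project (88), so Term project stays at 88.
Weighted total:
  Quizzes 49 × 0.29 = 14.21
  Final exam 78 × 0.07 = 5.46
  Lab reports 89.5 × 0.08 = 7.16
  Term project 88 × 0.2 = 17.6
  Essays 88 × 0.36 = 31.68
Sum = 76.11
76.11 is ≥ 73 and < 77 → C

C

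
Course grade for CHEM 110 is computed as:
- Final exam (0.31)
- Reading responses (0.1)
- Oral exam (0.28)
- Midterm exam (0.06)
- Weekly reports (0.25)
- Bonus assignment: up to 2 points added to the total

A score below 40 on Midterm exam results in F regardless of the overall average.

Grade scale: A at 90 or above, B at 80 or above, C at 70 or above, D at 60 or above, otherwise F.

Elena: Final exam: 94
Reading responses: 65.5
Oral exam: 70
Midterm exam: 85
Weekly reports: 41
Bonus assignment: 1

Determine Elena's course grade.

C

Midterm exam score 85 ≥ 40: minimum met.
Weighted total:
  Final exam 94 × 0.31 = 29.14
  Reading responses 65.5 × 0.1 = 6.55
  Oral exam 70 × 0.28 = 19.6
  Midterm exam 85 × 0.06 = 5.1
  Weekly reports 41 × 0.25 = 10.25
Sum = 70.64
Bonus assignment: 70.64 + 1 = 71.64
71.64 is ≥ 70 and < 80 → C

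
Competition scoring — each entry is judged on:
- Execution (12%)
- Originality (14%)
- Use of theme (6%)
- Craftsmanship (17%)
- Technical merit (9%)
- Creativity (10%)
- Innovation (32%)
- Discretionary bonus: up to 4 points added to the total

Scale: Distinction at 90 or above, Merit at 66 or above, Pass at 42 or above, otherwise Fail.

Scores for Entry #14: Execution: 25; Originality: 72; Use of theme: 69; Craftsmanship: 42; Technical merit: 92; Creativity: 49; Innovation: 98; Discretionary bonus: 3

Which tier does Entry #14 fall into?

Weighted total:
  Execution 25 × 0.12 = 3
  Originality 72 × 0.14 = 10.08
  Use of theme 69 × 0.06 = 4.14
  Craftsmanship 42 × 0.17 = 7.14
  Technical merit 92 × 0.09 = 8.28
  Creativity 49 × 0.1 = 4.9
  Innovation 98 × 0.32 = 31.36
Sum = 68.9
Discretionary bonus: 68.9 + 3 = 71.9
71.9 is ≥ 66 and < 90 → Merit

Merit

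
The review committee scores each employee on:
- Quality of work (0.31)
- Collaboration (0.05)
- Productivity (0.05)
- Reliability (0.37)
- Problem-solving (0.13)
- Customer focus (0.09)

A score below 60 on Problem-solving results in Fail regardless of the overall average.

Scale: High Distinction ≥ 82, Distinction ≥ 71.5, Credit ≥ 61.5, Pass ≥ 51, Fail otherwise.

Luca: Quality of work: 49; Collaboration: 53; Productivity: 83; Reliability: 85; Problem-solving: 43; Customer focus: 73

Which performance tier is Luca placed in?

Fail

Problem-solving score 43 < 60: minimum not met.
Weighted total:
  Quality of work 49 × 0.31 = 15.19
  Collaboration 53 × 0.05 = 2.65
  Productivity 83 × 0.05 = 4.15
  Reliability 85 × 0.37 = 31.45
  Problem-solving 43 × 0.13 = 5.59
  Customer focus 73 × 0.09 = 6.57
Sum = 65.6
Because the Problem-solving minimum was not met, the result is Fail.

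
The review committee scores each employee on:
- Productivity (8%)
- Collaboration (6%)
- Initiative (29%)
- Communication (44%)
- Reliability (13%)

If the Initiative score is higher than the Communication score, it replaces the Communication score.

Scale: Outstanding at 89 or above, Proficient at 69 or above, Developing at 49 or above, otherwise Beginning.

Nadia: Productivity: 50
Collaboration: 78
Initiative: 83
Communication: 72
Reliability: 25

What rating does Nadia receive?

Initiative (83) > Communication (72), so Communication counts as 83.
Weighted total:
  Productivity 50 × 0.08 = 4
  Collaboration 78 × 0.06 = 4.68
  Initiative 83 × 0.29 = 24.07
  Communication 83 × 0.44 = 36.52
  Reliability 25 × 0.13 = 3.25
Sum = 72.52
72.52 is ≥ 69 and < 89 → Proficient

Proficient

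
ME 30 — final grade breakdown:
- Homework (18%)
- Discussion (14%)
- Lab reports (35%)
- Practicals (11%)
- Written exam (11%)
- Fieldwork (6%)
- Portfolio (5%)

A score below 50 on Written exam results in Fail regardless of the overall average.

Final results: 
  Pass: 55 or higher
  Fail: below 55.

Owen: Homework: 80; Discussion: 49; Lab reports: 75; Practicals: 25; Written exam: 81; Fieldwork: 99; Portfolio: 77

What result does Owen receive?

Pass

Written exam score 81 ≥ 50: minimum met.
Weighted total:
  Homework 80 × 0.18 = 14.4
  Discussion 49 × 0.14 = 6.86
  Lab reports 75 × 0.35 = 26.25
  Practicals 25 × 0.11 = 2.75
  Written exam 81 × 0.11 = 8.91
  Fieldwork 99 × 0.06 = 5.94
  Portfolio 77 × 0.05 = 3.85
Sum = 68.96
68.96 ≥ 55 → Pass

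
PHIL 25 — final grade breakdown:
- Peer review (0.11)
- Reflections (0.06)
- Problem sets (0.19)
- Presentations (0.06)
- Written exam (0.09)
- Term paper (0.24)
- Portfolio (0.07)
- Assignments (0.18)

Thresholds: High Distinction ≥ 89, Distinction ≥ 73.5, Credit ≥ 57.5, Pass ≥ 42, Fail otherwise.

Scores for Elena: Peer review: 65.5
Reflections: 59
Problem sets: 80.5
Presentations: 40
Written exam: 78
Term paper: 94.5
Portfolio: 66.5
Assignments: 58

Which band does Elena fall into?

Weighted total:
  Peer review 65.5 × 0.11 = 7.205
  Reflections 59 × 0.06 = 3.54
  Problem sets 80.5 × 0.19 = 15.295
  Presentations 40 × 0.06 = 2.4
  Written exam 78 × 0.09 = 7.02
  Term paper 94.5 × 0.24 = 22.68
  Portfolio 66.5 × 0.07 = 4.655
  Assignments 58 × 0.18 = 10.44
Sum = 73.235
73.235 is ≥ 57.5 and < 73.5 → Credit

Credit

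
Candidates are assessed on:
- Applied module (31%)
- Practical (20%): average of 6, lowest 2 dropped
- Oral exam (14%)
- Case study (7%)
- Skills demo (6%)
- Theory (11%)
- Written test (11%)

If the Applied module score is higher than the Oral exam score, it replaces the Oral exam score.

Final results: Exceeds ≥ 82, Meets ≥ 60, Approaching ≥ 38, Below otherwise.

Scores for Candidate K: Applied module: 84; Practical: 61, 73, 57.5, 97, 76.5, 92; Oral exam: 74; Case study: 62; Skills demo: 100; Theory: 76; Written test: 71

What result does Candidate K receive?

Meets

Practical: drop 57.5, 61 → average of remaining 4 = 338.5/4 = 84.625
Applied module (84) > Oral exam (74), so Oral exam counts as 84.
Weighted total:
  Applied module 84 × 0.31 = 26.04
  Practical 84.625 × 0.2 = 16.925
  Oral exam 84 × 0.14 = 11.76
  Case study 62 × 0.07 = 4.34
  Skills demo 100 × 0.06 = 6
  Theory 76 × 0.11 = 8.36
  Written test 71 × 0.11 = 7.81
Sum = 81.235
81.235 is ≥ 60 and < 82 → Meets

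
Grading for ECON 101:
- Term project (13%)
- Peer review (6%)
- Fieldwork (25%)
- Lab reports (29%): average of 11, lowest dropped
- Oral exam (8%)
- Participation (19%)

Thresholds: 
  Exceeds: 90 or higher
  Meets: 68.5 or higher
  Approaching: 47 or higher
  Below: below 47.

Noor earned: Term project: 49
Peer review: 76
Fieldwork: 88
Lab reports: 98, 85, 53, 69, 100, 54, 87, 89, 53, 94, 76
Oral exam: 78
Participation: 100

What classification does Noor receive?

Meets

Lab reports: drop 53 → average of remaining 10 = 805/10 = 80.5
Weighted total:
  Term project 49 × 0.13 = 6.37
  Peer review 76 × 0.06 = 4.56
  Fieldwork 88 × 0.25 = 22
  Lab reports 80.5 × 0.29 = 23.345
  Oral exam 78 × 0.08 = 6.24
  Participation 100 × 0.19 = 19
Sum = 81.515
81.515 is ≥ 68.5 and < 90 → Meets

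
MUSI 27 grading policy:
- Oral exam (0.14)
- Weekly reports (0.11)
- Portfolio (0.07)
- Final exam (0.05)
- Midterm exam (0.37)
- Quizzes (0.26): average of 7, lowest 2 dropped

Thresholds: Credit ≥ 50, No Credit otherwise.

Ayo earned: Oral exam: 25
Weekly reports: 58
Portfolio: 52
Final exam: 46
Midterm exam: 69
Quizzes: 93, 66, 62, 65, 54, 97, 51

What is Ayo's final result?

Quizzes: drop 51, 54 → average of remaining 5 = 383/5 = 76.6
Weighted total:
  Oral exam 25 × 0.14 = 3.5
  Weekly reports 58 × 0.11 = 6.38
  Portfolio 52 × 0.07 = 3.64
  Final exam 46 × 0.05 = 2.3
  Midterm exam 69 × 0.37 = 25.53
  Quizzes 76.6 × 0.26 = 19.916
Sum = 61.266
61.266 ≥ 50 → Credit

Credit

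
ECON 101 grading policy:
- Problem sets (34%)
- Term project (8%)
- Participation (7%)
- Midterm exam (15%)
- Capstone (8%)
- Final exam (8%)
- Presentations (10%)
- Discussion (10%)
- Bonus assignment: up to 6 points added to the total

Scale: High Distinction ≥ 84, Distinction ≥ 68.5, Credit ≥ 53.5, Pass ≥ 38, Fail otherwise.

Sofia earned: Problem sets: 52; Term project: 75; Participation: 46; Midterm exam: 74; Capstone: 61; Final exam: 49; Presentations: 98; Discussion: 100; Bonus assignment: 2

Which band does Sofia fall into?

Weighted total:
  Problem sets 52 × 0.34 = 17.68
  Term project 75 × 0.08 = 6
  Participation 46 × 0.07 = 3.22
  Midterm exam 74 × 0.15 = 11.1
  Capstone 61 × 0.08 = 4.88
  Final exam 49 × 0.08 = 3.92
  Presentations 98 × 0.1 = 9.8
  Discussion 100 × 0.1 = 10
Sum = 66.6
Bonus assignment: 66.6 + 2 = 68.6
68.6 is ≥ 68.5 and < 84 → Distinction

Distinction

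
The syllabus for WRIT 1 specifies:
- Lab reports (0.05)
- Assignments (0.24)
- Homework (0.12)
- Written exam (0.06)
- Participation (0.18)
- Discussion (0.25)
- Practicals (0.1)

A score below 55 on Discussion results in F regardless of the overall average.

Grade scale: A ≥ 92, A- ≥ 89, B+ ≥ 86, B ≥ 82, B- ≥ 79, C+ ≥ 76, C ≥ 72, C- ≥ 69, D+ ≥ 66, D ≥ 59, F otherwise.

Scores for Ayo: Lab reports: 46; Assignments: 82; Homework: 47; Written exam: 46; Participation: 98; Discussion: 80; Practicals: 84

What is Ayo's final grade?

C+

Discussion score 80 ≥ 55: minimum met.
Weighted total:
  Lab reports 46 × 0.05 = 2.3
  Assignments 82 × 0.24 = 19.68
  Homework 47 × 0.12 = 5.64
  Written exam 46 × 0.06 = 2.76
  Participation 98 × 0.18 = 17.64
  Discussion 80 × 0.25 = 20
  Practicals 84 × 0.1 = 8.4
Sum = 76.42
76.42 is ≥ 76 and < 79 → C+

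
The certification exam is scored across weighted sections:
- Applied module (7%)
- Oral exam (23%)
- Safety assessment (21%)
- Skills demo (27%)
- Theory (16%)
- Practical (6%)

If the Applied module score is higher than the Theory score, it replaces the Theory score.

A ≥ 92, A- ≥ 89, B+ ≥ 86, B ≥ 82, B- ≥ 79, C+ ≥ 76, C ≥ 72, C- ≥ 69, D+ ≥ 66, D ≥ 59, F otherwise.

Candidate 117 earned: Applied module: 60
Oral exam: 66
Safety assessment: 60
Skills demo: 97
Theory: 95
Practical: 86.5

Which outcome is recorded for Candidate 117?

C+

Applied module (60) ≤ Theory (95), so Theory stays at 95.
Weighted total:
  Applied module 60 × 0.07 = 4.2
  Oral exam 66 × 0.23 = 15.18
  Safety assessment 60 × 0.21 = 12.6
  Skills demo 97 × 0.27 = 26.19
  Theory 95 × 0.16 = 15.2
  Practical 86.5 × 0.06 = 5.19
Sum = 78.56
78.56 is ≥ 76 and < 79 → C+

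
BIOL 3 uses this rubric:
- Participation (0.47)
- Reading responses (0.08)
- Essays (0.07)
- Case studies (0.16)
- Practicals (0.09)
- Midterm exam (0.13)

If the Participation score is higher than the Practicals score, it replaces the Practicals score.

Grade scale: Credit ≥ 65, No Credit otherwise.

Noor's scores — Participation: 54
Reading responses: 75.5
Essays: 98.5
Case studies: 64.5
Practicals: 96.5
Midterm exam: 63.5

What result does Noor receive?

Credit

Participation (54) ≤ Practicals (96.5), so Practicals stays at 96.5.
Weighted total:
  Participation 54 × 0.47 = 25.38
  Reading responses 75.5 × 0.08 = 6.04
  Essays 98.5 × 0.07 = 6.895
  Case studies 64.5 × 0.16 = 10.32
  Practicals 96.5 × 0.09 = 8.685
  Midterm exam 63.5 × 0.13 = 8.255
Sum = 65.575
65.575 ≥ 65 → Credit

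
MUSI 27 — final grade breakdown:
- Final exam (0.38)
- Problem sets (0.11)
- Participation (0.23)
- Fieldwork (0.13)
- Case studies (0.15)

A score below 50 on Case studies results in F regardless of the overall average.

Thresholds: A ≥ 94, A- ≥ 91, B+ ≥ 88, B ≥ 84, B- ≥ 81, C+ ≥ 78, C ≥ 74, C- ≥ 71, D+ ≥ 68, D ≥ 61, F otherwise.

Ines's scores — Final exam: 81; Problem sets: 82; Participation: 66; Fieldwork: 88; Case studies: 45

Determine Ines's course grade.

Case studies score 45 < 50: minimum not met.
Weighted total:
  Final exam 81 × 0.38 = 30.78
  Problem sets 82 × 0.11 = 9.02
  Participation 66 × 0.23 = 15.18
  Fieldwork 88 × 0.13 = 11.44
  Case studies 45 × 0.15 = 6.75
Sum = 73.17
Because the Case studies minimum was not met, the result is F.

F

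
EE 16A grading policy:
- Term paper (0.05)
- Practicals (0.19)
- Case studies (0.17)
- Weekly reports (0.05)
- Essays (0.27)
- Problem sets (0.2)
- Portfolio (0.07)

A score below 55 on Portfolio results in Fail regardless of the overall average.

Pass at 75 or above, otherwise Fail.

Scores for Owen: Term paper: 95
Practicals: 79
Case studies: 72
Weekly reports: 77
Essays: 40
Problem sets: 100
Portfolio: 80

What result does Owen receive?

Fail

Portfolio score 80 ≥ 55: minimum met.
Weighted total:
  Term paper 95 × 0.05 = 4.75
  Practicals 79 × 0.19 = 15.01
  Case studies 72 × 0.17 = 12.24
  Weekly reports 77 × 0.05 = 3.85
  Essays 40 × 0.27 = 10.8
  Problem sets 100 × 0.2 = 20
  Portfolio 80 × 0.07 = 5.6
Sum = 72.25
72.25 < 75 → Fail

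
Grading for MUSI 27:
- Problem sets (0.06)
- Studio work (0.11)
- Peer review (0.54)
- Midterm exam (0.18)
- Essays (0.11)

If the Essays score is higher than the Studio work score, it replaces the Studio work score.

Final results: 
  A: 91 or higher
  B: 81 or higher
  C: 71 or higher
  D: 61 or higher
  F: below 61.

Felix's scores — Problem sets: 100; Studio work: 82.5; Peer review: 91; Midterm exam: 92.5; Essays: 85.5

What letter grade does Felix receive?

Essays (85.5) > Studio work (82.5), so Studio work counts as 85.5.
Weighted total:
  Problem sets 100 × 0.06 = 6
  Studio work 85.5 × 0.11 = 9.405
  Peer review 91 × 0.54 = 49.14
  Midterm exam 92.5 × 0.18 = 16.65
  Essays 85.5 × 0.11 = 9.405
Sum = 90.6
90.6 is ≥ 81 and < 91 → B

B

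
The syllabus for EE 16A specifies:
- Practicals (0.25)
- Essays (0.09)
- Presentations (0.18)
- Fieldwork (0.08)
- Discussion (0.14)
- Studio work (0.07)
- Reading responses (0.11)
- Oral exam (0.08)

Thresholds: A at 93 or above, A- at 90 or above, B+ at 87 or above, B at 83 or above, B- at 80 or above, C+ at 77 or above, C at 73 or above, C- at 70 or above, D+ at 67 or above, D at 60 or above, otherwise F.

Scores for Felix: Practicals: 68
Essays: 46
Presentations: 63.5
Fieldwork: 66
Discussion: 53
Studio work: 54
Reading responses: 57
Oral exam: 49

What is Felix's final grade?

Weighted total:
  Practicals 68 × 0.25 = 17
  Essays 46 × 0.09 = 4.14
  Presentations 63.5 × 0.18 = 11.43
  Fieldwork 66 × 0.08 = 5.28
  Discussion 53 × 0.14 = 7.42
  Studio work 54 × 0.07 = 3.78
  Reading responses 57 × 0.11 = 6.27
  Oral exam 49 × 0.08 = 3.92
Sum = 59.24
59.24 < 60 → F

F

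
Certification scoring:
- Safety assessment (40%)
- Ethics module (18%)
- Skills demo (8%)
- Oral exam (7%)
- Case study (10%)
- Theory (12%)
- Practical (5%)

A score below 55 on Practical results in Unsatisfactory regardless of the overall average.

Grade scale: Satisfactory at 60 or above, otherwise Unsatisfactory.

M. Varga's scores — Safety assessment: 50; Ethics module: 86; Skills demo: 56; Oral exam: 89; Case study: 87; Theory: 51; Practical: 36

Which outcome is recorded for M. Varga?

Practical score 36 < 55: minimum not met.
Weighted total:
  Safety assessment 50 × 0.4 = 20
  Ethics module 86 × 0.18 = 15.48
  Skills demo 56 × 0.08 = 4.48
  Oral exam 89 × 0.07 = 6.23
  Case study 87 × 0.1 = 8.7
  Theory 51 × 0.12 = 6.12
  Practical 36 × 0.05 = 1.8
Sum = 62.81
Because the Practical minimum was not met, the result is Unsatisfactory.

Unsatisfactory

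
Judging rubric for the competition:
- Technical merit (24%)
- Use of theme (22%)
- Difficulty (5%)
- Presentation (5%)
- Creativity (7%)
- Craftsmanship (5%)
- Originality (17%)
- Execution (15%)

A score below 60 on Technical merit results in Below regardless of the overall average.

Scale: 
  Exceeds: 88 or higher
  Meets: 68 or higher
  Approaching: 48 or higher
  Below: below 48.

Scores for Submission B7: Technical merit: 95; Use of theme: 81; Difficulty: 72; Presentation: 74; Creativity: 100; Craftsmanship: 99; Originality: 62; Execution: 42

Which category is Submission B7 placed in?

Technical merit score 95 ≥ 60: minimum met.
Weighted total:
  Technical merit 95 × 0.24 = 22.8
  Use of theme 81 × 0.22 = 17.82
  Difficulty 72 × 0.05 = 3.6
  Presentation 74 × 0.05 = 3.7
  Creativity 100 × 0.07 = 7
  Craftsmanship 99 × 0.05 = 4.95
  Originality 62 × 0.17 = 10.54
  Execution 42 × 0.15 = 6.3
Sum = 76.71
76.71 is ≥ 68 and < 88 → Meets

Meets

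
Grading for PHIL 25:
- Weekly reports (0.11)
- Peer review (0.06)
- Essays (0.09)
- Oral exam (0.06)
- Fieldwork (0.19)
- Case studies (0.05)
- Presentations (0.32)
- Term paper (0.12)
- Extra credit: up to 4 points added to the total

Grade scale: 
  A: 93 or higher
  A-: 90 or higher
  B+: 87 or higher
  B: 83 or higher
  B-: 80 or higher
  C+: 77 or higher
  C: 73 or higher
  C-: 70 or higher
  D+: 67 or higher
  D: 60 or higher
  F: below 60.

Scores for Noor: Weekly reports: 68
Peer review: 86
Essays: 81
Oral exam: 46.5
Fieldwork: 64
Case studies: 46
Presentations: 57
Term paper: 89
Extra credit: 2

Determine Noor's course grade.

D+

Weighted total:
  Weekly reports 68 × 0.11 = 7.48
  Peer review 86 × 0.06 = 5.16
  Essays 81 × 0.09 = 7.29
  Oral exam 46.5 × 0.06 = 2.79
  Fieldwork 64 × 0.19 = 12.16
  Case studies 46 × 0.05 = 2.3
  Presentations 57 × 0.32 = 18.24
  Term paper 89 × 0.12 = 10.68
Sum = 66.1
Extra credit: 66.1 + 2 = 68.1
68.1 is ≥ 67 and < 70 → D+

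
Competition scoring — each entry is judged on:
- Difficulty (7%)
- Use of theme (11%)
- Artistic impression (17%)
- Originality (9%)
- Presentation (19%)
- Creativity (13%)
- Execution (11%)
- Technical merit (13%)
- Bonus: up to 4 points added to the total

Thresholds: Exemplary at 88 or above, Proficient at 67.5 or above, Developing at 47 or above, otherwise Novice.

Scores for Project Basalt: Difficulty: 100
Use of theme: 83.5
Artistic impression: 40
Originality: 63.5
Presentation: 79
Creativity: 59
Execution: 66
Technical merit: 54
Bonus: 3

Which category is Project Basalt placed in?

Weighted total:
  Difficulty 100 × 0.07 = 7
  Use of theme 83.5 × 0.11 = 9.185
  Artistic impression 40 × 0.17 = 6.8
  Originality 63.5 × 0.09 = 5.715
  Presentation 79 × 0.19 = 15.01
  Creativity 59 × 0.13 = 7.67
  Execution 66 × 0.11 = 7.26
  Technical merit 54 × 0.13 = 7.02
Sum = 65.66
Bonus: 65.66 + 3 = 68.66
68.66 is ≥ 67.5 and < 88 → Proficient

Proficient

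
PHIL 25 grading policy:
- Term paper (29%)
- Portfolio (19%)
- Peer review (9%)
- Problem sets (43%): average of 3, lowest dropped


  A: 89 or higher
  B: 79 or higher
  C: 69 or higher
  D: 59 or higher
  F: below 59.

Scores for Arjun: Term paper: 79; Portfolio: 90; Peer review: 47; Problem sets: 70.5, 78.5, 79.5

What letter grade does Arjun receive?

C

Problem sets: drop 70.5 → average of remaining 2 = 158/2 = 79
Weighted total:
  Term paper 79 × 0.29 = 22.91
  Portfolio 90 × 0.19 = 17.1
  Peer review 47 × 0.09 = 4.23
  Problem sets 79 × 0.43 = 33.97
Sum = 78.21
78.21 is ≥ 69 and < 79 → C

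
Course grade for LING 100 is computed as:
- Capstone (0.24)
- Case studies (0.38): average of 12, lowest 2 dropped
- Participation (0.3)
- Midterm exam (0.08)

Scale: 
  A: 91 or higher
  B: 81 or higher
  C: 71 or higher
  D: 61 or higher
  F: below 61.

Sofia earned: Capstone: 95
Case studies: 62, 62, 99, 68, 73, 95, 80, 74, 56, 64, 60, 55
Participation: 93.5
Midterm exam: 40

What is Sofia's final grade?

Case studies: drop 55, 56 → average of remaining 10 = 737/10 = 73.7
Weighted total:
  Capstone 95 × 0.24 = 22.8
  Case studies 73.7 × 0.38 = 28.006
  Participation 93.5 × 0.3 = 28.05
  Midterm exam 40 × 0.08 = 3.2
Sum = 82.056
82.056 is ≥ 81 and < 91 → B

B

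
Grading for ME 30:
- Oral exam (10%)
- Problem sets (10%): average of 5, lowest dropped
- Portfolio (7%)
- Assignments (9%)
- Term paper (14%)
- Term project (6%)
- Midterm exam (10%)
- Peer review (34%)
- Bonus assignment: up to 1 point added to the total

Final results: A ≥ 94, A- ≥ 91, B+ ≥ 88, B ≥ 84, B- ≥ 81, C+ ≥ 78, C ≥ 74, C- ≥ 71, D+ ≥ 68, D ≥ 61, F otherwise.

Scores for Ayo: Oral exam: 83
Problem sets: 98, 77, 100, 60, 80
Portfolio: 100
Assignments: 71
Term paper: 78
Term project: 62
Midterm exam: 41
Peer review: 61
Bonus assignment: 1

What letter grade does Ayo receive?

Problem sets: drop 60 → average of remaining 4 = 355/4 = 88.75
Weighted total:
  Oral exam 83 × 0.1 = 8.3
  Problem sets 88.75 × 0.1 = 8.875
  Portfolio 100 × 0.07 = 7
  Assignments 71 × 0.09 = 6.39
  Term paper 78 × 0.14 = 10.92
  Term project 62 × 0.06 = 3.72
  Midterm exam 41 × 0.1 = 4.1
  Peer review 61 × 0.34 = 20.74
Sum = 70.045
Bonus assignment: 70.045 + 1 = 71.045
71.045 is ≥ 71 and < 74 → C-

C-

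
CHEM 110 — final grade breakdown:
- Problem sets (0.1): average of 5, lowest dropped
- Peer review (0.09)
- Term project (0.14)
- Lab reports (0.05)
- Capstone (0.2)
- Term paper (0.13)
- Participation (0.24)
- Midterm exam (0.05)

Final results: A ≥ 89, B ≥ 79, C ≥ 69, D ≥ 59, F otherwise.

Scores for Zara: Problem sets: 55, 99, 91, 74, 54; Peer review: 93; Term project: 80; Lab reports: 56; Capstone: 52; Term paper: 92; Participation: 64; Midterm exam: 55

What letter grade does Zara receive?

C

Problem sets: drop 54 → average of remaining 4 = 319/4 = 79.75
Weighted total:
  Problem sets 79.75 × 0.1 = 7.975
  Peer review 93 × 0.09 = 8.37
  Term project 80 × 0.14 = 11.2
  Lab reports 56 × 0.05 = 2.8
  Capstone 52 × 0.2 = 10.4
  Term paper 92 × 0.13 = 11.96
  Participation 64 × 0.24 = 15.36
  Midterm exam 55 × 0.05 = 2.75
Sum = 70.815
70.815 is ≥ 69 and < 79 → C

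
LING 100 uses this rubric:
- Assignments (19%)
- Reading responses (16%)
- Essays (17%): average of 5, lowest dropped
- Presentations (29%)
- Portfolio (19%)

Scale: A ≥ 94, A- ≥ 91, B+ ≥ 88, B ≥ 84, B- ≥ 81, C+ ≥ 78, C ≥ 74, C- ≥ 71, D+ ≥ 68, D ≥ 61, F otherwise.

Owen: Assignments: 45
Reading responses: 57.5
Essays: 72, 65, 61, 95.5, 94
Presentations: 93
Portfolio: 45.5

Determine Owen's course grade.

D

Essays: drop 61 → average of remaining 4 = 326.5/4 = 81.625
Weighted total:
  Assignments 45 × 0.19 = 8.55
  Reading responses 57.5 × 0.16 = 9.2
  Essays 81.625 × 0.17 = 13.87625
  Presentations 93 × 0.29 = 26.97
  Portfolio 45.5 × 0.19 = 8.645
Sum = 67.24125
67.24125 is ≥ 61 and < 68 → D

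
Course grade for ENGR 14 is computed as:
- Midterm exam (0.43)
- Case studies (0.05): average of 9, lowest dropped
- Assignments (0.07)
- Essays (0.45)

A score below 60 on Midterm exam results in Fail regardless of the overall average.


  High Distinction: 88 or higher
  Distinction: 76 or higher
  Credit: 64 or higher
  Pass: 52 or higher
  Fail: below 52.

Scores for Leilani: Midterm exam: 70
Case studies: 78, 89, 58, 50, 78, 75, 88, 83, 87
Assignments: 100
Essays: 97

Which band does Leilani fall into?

Case studies: drop 50 → average of remaining 8 = 636/8 = 79.5
Midterm exam score 70 ≥ 60: minimum met.
Weighted total:
  Midterm exam 70 × 0.43 = 30.1
  Case studies 79.5 × 0.05 = 3.975
  Assignments 100 × 0.07 = 7
  Essays 97 × 0.45 = 43.65
Sum = 84.725
84.725 is ≥ 76 and < 88 → Distinction

Distinction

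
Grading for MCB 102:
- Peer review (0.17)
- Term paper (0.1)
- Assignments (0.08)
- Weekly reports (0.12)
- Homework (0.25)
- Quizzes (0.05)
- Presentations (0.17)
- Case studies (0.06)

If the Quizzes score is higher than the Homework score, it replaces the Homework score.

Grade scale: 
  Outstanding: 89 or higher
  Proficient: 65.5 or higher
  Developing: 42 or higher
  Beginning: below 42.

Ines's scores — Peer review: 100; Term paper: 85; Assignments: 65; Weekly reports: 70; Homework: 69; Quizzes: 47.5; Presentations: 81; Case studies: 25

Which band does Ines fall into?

Proficient

Quizzes (47.5) ≤ Homework (69), so Homework stays at 69.
Weighted total:
  Peer review 100 × 0.17 = 17
  Term paper 85 × 0.1 = 8.5
  Assignments 65 × 0.08 = 5.2
  Weekly reports 70 × 0.12 = 8.4
  Homework 69 × 0.25 = 17.25
  Quizzes 47.5 × 0.05 = 2.375
  Presentations 81 × 0.17 = 13.77
  Case studies 25 × 0.06 = 1.5
Sum = 73.995
73.995 is ≥ 65.5 and < 89 → Proficient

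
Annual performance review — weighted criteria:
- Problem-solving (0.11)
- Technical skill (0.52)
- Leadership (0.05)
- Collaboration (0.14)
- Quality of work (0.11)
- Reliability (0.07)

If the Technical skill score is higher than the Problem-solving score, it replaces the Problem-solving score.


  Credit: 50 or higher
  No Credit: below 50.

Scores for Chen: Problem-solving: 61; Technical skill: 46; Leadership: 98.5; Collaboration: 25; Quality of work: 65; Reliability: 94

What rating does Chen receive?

Technical skill (46) ≤ Problem-solving (61), so Problem-solving stays at 61.
Weighted total:
  Problem-solving 61 × 0.11 = 6.71
  Technical skill 46 × 0.52 = 23.92
  Leadership 98.5 × 0.05 = 4.925
  Collaboration 25 × 0.14 = 3.5
  Quality of work 65 × 0.11 = 7.15
  Reliability 94 × 0.07 = 6.58
Sum = 52.785
52.785 ≥ 50 → Credit

Credit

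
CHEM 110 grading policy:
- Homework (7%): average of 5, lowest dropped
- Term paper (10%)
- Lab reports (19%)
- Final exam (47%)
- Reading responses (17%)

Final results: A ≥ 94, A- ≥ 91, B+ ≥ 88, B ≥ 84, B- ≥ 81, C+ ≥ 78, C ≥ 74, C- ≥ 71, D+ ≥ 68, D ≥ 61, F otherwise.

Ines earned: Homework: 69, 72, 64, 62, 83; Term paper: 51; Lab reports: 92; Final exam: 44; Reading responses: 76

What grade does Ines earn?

D

Homework: drop 62 → average of remaining 4 = 288/4 = 72
Weighted total:
  Homework 72 × 0.07 = 5.04
  Term paper 51 × 0.1 = 5.1
  Lab reports 92 × 0.19 = 17.48
  Final exam 44 × 0.47 = 20.68
  Reading responses 76 × 0.17 = 12.92
Sum = 61.22
61.22 is ≥ 61 and < 68 → D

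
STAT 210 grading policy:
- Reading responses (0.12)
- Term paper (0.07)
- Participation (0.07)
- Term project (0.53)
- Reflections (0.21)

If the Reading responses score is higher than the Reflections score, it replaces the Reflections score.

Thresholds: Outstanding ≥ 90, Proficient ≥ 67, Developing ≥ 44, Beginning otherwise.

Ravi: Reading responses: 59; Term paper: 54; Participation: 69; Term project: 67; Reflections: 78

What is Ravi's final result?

Proficient

Reading responses (59) ≤ Reflections (78), so Reflections stays at 78.
Weighted total:
  Reading responses 59 × 0.12 = 7.08
  Term paper 54 × 0.07 = 3.78
  Participation 69 × 0.07 = 4.83
  Term project 67 × 0.53 = 35.51
  Reflections 78 × 0.21 = 16.38
Sum = 67.58
67.58 is ≥ 67 and < 90 → Proficient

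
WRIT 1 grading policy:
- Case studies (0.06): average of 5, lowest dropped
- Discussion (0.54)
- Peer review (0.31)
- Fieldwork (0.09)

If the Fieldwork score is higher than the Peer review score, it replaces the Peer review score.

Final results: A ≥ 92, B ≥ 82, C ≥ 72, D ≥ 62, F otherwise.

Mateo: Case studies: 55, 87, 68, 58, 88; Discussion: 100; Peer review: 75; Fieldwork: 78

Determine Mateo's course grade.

Case studies: drop 55 → average of remaining 4 = 301/4 = 75.25
Fieldwork (78) > Peer review (75), so Peer review counts as 78.
Weighted total:
  Case studies 75.25 × 0.06 = 4.515
  Discussion 100 × 0.54 = 54
  Peer review 78 × 0.31 = 24.18
  Fieldwork 78 × 0.09 = 7.02
Sum = 89.715
89.715 is ≥ 82 and < 92 → B

B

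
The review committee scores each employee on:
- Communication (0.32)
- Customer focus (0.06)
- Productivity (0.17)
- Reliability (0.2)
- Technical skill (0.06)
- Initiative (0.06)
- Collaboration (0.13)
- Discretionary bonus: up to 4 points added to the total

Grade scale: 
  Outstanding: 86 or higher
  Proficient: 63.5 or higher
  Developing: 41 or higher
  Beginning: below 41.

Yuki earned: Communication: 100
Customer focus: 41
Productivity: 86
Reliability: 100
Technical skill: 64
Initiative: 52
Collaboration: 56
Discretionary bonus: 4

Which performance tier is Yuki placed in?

Weighted total:
  Communication 100 × 0.32 = 32
  Customer focus 41 × 0.06 = 2.46
  Productivity 86 × 0.17 = 14.62
  Reliability 100 × 0.2 = 20
  Technical skill 64 × 0.06 = 3.84
  Initiative 52 × 0.06 = 3.12
  Collaboration 56 × 0.13 = 7.28
Sum = 83.32
Discretionary bonus: 83.32 + 4 = 87.32
87.32 ≥ 86 → Outstanding

Outstanding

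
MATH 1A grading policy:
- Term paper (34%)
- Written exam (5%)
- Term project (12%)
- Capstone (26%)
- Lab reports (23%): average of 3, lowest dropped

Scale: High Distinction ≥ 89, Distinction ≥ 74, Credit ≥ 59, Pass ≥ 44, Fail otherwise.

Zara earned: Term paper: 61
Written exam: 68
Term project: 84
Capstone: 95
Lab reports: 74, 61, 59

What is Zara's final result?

Lab reports: drop 59 → average of remaining 2 = 135/2 = 67.5
Weighted total:
  Term paper 61 × 0.34 = 20.74
  Written exam 68 × 0.05 = 3.4
  Term project 84 × 0.12 = 10.08
  Capstone 95 × 0.26 = 24.7
  Lab reports 67.5 × 0.23 = 15.525
Sum = 74.445
74.445 is ≥ 74 and < 89 → Distinction

Distinction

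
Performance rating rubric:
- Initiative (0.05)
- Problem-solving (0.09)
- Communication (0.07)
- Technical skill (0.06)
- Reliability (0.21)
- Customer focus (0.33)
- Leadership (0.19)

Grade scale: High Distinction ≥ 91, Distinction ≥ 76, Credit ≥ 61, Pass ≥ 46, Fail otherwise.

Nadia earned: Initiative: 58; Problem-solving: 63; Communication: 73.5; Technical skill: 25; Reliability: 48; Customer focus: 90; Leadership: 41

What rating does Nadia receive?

Credit

Weighted total:
  Initiative 58 × 0.05 = 2.9
  Problem-solving 63 × 0.09 = 5.67
  Communication 73.5 × 0.07 = 5.145
  Technical skill 25 × 0.06 = 1.5
  Reliability 48 × 0.21 = 10.08
  Customer focus 90 × 0.33 = 29.7
  Leadership 41 × 0.19 = 7.79
Sum = 62.785
62.785 is ≥ 61 and < 76 → Credit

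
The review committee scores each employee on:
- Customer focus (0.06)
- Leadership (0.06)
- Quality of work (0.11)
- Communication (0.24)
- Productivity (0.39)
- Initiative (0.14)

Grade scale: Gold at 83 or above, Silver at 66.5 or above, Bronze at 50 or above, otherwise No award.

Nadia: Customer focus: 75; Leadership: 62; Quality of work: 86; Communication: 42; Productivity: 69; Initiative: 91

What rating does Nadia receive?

Silver

Weighted total:
  Customer focus 75 × 0.06 = 4.5
  Leadership 62 × 0.06 = 3.72
  Quality of work 86 × 0.11 = 9.46
  Communication 42 × 0.24 = 10.08
  Productivity 69 × 0.39 = 26.91
  Initiative 91 × 0.14 = 12.74
Sum = 67.41
67.41 is ≥ 66.5 and < 83 → Silver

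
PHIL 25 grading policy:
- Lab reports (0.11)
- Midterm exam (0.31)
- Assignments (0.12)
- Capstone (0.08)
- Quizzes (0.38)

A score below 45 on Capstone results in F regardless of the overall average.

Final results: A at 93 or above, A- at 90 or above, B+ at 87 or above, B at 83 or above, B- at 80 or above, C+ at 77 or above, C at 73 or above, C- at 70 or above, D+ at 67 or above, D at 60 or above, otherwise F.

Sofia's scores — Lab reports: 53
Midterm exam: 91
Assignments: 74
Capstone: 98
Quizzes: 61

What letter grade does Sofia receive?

C

Capstone score 98 ≥ 45: minimum met.
Weighted total:
  Lab reports 53 × 0.11 = 5.83
  Midterm exam 91 × 0.31 = 28.21
  Assignments 74 × 0.12 = 8.88
  Capstone 98 × 0.08 = 7.84
  Quizzes 61 × 0.38 = 23.18
Sum = 73.94
73.94 is ≥ 73 and < 77 → C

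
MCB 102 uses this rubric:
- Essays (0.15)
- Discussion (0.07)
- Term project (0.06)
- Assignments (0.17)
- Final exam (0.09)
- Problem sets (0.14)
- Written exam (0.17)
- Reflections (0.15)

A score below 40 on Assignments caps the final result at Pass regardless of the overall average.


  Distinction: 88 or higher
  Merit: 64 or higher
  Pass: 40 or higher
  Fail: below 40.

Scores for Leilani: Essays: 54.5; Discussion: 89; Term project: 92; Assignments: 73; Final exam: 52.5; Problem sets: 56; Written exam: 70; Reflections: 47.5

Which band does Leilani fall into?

Assignments score 73 ≥ 40: minimum met.
Weighted total:
  Essays 54.5 × 0.15 = 8.175
  Discussion 89 × 0.07 = 6.23
  Term project 92 × 0.06 = 5.52
  Assignments 73 × 0.17 = 12.41
  Final exam 52.5 × 0.09 = 4.725
  Problem sets 56 × 0.14 = 7.84
  Written exam 70 × 0.17 = 11.9
  Reflections 47.5 × 0.15 = 7.125
Sum = 63.925
63.925 is ≥ 40 and < 64 → Pass

Pass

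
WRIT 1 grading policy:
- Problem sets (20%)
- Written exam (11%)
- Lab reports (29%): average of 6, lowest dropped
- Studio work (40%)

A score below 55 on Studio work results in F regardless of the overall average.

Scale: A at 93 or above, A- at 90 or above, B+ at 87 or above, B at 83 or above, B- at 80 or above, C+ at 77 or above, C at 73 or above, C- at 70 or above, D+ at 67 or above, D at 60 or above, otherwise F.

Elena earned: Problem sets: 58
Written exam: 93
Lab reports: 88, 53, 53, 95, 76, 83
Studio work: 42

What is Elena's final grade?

Lab reports: drop 53 → average of remaining 5 = 395/5 = 79
Studio work score 42 < 55: minimum not met.
Weighted total:
  Problem sets 58 × 0.2 = 11.6
  Written exam 93 × 0.11 = 10.23
  Lab reports 79 × 0.29 = 22.91
  Studio work 42 × 0.4 = 16.8
Sum = 61.54
Because the Studio work minimum was not met, the result is F.

F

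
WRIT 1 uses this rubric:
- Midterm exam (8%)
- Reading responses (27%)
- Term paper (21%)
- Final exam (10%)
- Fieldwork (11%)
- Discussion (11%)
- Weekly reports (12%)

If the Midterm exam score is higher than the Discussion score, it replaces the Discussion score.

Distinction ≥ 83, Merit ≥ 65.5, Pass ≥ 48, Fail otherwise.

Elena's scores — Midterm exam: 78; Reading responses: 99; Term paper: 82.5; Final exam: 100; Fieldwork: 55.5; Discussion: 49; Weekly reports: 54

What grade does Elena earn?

Merit

Midterm exam (78) > Discussion (49), so Discussion counts as 78.
Weighted total:
  Midterm exam 78 × 0.08 = 6.24
  Reading responses 99 × 0.27 = 26.73
  Term paper 82.5 × 0.21 = 17.325
  Final exam 100 × 0.1 = 10
  Fieldwork 55.5 × 0.11 = 6.105
  Discussion 78 × 0.11 = 8.58
  Weekly reports 54 × 0.12 = 6.48
Sum = 81.46
81.46 is ≥ 65.5 and < 83 → Merit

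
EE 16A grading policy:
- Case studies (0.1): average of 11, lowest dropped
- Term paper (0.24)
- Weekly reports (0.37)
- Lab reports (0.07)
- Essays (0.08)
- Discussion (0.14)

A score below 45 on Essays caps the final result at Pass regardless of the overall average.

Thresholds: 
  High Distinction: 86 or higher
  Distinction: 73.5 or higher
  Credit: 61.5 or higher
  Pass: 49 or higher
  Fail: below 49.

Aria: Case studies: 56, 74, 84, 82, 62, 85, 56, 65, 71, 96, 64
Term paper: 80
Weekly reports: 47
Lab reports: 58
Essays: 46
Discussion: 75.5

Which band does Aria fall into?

Case studies: drop 56 → average of remaining 10 = 739/10 = 73.9
Essays score 46 ≥ 45: minimum met.
Weighted total:
  Case studies 73.9 × 0.1 = 7.39
  Term paper 80 × 0.24 = 19.2
  Weekly reports 47 × 0.37 = 17.39
  Lab reports 58 × 0.07 = 4.06
  Essays 46 × 0.08 = 3.68
  Discussion 75.5 × 0.14 = 10.57
Sum = 62.29
62.29 is ≥ 61.5 and < 73.5 → Credit

Credit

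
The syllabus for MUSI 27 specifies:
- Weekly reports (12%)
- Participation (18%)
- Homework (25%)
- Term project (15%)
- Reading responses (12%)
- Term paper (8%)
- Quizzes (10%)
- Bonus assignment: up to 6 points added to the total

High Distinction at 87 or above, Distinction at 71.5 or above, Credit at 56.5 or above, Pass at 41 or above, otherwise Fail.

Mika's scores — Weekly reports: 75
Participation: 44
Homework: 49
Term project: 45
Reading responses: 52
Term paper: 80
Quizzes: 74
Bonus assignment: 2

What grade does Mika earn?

Weighted total:
  Weekly reports 75 × 0.12 = 9
  Participation 44 × 0.18 = 7.92
  Homework 49 × 0.25 = 12.25
  Term project 45 × 0.15 = 6.75
  Reading responses 52 × 0.12 = 6.24
  Term paper 80 × 0.08 = 6.4
  Quizzes 74 × 0.1 = 7.4
Sum = 55.96
Bonus assignment: 55.96 + 2 = 57.96
57.96 is ≥ 56.5 and < 71.5 → Credit

Credit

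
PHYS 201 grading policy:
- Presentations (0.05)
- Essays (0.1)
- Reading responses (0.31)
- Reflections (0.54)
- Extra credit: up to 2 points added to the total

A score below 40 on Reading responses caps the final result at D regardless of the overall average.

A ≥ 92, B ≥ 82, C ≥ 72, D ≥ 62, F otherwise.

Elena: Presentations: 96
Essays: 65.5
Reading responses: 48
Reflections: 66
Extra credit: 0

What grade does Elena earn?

Reading responses score 48 ≥ 40: minimum met.
Weighted total:
  Presentations 96 × 0.05 = 4.8
  Essays 65.5 × 0.1 = 6.55
  Reading responses 48 × 0.31 = 14.88
  Reflections 66 × 0.54 = 35.64
Sum = 61.87
Extra credit: 61.87 + 0 = 61.87
61.87 < 62 → F

F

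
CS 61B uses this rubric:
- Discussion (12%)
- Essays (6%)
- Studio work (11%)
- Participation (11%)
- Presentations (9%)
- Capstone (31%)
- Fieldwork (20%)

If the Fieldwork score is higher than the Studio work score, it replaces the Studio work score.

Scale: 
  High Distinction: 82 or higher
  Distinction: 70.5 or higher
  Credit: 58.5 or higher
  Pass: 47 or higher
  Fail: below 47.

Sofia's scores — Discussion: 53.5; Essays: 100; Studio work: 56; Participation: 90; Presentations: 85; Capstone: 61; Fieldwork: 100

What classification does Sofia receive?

Distinction

Fieldwork (100) > Studio work (56), so Studio work counts as 100.
Weighted total:
  Discussion 53.5 × 0.12 = 6.42
  Essays 100 × 0.06 = 6
  Studio work 100 × 0.11 = 11
  Participation 90 × 0.11 = 9.9
  Presentations 85 × 0.09 = 7.65
  Capstone 61 × 0.31 = 18.91
  Fieldwork 100 × 0.2 = 20
Sum = 79.88
79.88 is ≥ 70.5 and < 82 → Distinction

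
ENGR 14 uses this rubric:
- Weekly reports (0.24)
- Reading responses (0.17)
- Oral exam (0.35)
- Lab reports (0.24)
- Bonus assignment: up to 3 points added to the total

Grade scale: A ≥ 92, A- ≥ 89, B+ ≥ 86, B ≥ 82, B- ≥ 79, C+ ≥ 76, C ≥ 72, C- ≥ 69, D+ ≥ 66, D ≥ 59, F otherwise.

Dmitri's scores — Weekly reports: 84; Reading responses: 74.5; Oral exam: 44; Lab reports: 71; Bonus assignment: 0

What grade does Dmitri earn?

Weighted total:
  Weekly reports 84 × 0.24 = 20.16
  Reading responses 74.5 × 0.17 = 12.665
  Oral exam 44 × 0.35 = 15.4
  Lab reports 71 × 0.24 = 17.04
Sum = 65.265
Bonus assignment: 65.265 + 0 = 65.265
65.265 is ≥ 59 and < 66 → D

D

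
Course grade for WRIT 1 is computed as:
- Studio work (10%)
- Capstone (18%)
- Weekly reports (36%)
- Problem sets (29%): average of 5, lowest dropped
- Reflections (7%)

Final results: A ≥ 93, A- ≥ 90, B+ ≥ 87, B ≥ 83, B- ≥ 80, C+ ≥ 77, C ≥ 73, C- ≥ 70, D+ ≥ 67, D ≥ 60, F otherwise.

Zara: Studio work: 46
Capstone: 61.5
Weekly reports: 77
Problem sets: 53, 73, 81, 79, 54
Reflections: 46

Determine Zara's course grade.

Problem sets: drop 53 → average of remaining 4 = 287/4 = 71.75
Weighted total:
  Studio work 46 × 0.1 = 4.6
  Capstone 61.5 × 0.18 = 11.07
  Weekly reports 77 × 0.36 = 27.72
  Problem sets 71.75 × 0.29 = 20.8075
  Reflections 46 × 0.07 = 3.22
Sum = 67.4175
67.4175 is ≥ 67 and < 70 → D+

D+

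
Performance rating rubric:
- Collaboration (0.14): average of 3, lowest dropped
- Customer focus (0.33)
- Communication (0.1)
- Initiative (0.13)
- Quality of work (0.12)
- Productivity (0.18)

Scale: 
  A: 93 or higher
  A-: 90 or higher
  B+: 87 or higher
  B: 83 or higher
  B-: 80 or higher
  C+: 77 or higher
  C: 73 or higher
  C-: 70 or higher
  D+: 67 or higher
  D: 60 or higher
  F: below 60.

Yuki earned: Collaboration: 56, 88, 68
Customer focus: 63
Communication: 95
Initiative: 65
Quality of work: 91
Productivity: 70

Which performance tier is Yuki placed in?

C

Collaboration: drop 56 → average of remaining 2 = 156/2 = 78
Weighted total:
  Collaboration 78 × 0.14 = 10.92
  Customer focus 63 × 0.33 = 20.79
  Communication 95 × 0.1 = 9.5
  Initiative 65 × 0.13 = 8.45
  Quality of work 91 × 0.12 = 10.92
  Productivity 70 × 0.18 = 12.6
Sum = 73.18
73.18 is ≥ 73 and < 77 → C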